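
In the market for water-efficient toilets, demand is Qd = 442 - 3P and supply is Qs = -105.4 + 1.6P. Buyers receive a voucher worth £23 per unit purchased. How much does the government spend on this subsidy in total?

Government cost = £2507

Pre-subsidy: 442 - 3P = -105.4 + 1.6P gives P* = 119, Q* = 85.
With the rebate, buyers effectively pay Pb = Ps − 23, where Ps is the price sellers receive.
Demand in terms of Ps becomes Qd = 442 − 3(Ps − 23) = 511 - 3Ps. Setting this equal to supply: 511 - 3Ps = -105.4 + 1.6Ps, so Ps = 134.
Buyers pay Pb = 134 − 23 = 111; Q' = -105.4 + 1.6·134 = 109.
Government outlay = subsidy × quantity = 23 × 109 = 2507.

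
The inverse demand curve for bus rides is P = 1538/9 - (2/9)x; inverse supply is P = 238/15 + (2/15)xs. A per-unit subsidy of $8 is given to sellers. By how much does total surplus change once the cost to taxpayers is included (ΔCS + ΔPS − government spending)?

Pre-subsidy: 1538/9 - (2/9)x = 238/15 + (2/15)x gives x* = 436 and P* = 74.
With the subsidy, sellers receive Ps = Pb + 8 for each unit, where Pb is the price buyers pay.
On the curves, Pb = 1538/9 - (2/9)x and Ps = 238/15 + (2/15)x; the wedge Ps − Pb = 8 gives 238/15 + (2/15)x − (1538/9 - (2/9)x) = 8, so x' = 458.5.
Then Pb = 1538/9 − (2/9)·458.5 = 69 and Ps = 238/15 + (2/15)·458.5 = 77.
ΔCS = ½(436 + 458.5)(74 − 69) = 2236.25; ΔPS = ½(436 + 458.5)(77 − 74) = 1341.75.
Government spending = 8 × 458.5 = 3668.
Net change = 2236.25 + 1341.75 − 3668 = -90. The loss equals the DWL triangle ½·8·22.5.

Net change in total surplus = -$90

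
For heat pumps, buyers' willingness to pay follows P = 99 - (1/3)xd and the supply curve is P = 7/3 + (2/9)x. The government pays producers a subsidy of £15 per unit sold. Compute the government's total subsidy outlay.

Government cost = £3015

Pre-subsidy: 99 - (1/3)x = 7/3 + (2/9)x gives x* = 174 and P* = 41.
With the subsidy, sellers receive Ps = Pb + 15 for each unit, where Pb is the price buyers pay.
On the curves, Pb = 99 - (1/3)x and Ps = 7/3 + (2/9)x; the wedge Ps − Pb = 15 gives 7/3 + (2/9)x − (99 - (1/3)x) = 15, so x' = 201.
Then Pb = 99 − (1/3)·201 = 32 and Ps = 7/3 + (2/9)·201 = 47.
Government outlay = subsidy × quantity = 15 × 201 = 3015.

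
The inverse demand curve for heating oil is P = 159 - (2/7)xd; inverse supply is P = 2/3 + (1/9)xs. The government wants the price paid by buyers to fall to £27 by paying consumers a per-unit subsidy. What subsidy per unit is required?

At a buyer price of 27, quantity demanded is 556.5 − 3.5·27 = 462.
Sellers supply 462 only when they receive Ps = 2/3 + (1/9)·462 = 52.
s = Ps − Pb = 52 − 27 = 25.

Required subsidy s = £25 per unit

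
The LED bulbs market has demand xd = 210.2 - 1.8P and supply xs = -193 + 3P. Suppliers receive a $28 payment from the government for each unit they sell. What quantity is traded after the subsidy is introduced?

x' = 90.5

Pre-subsidy: 210.2 - 1.8P = -193 + 3P gives P* = 84, x* = 59.
With the subsidy, sellers receive Ps = Pb + 28 for each unit, where Pb is the price buyers pay.
Supply in terms of Pb becomes xs = -193 + 3(Pb + 28) = -109 + 3Pb. Setting this equal to demand: 210.2 - 1.8Pb = -109 + 3Pb, so Pb = 66.5.
Sellers receive Ps = 66.5 + 28 = 94.5; x' = 210.2 − 1.8·66.5 = 90.5.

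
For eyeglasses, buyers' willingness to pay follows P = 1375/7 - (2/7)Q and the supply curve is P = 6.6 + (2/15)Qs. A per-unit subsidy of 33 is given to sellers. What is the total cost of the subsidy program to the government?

Pre-subsidy: 1375/7 - (2/7)Q = 6.6 + (2/15)Q gives Q* = 453 and P* = 67.
With the subsidy, sellers receive Ps = Pb + 33 for each unit, where Pb is the price buyers pay.
On the curves, Pb = 1375/7 - (2/7)Q and Ps = 6.6 + (2/15)Q; the wedge Ps − Pb = 33 gives 6.6 + (2/15)Q − (1375/7 - (2/7)Q) = 33, so Q' = 531.75.
Then Pb = 1375/7 − (2/7)·531.75 = 44.5 and Ps = 6.6 + (2/15)·531.75 = 77.5.
Government outlay = subsidy × quantity = 33 × 531.75 = 17547.75.

Government cost = 17547.75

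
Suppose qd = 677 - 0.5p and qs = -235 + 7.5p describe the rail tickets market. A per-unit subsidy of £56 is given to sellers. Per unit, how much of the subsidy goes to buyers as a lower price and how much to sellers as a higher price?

Buyers gain £52.5 per unit; sellers gain £3.5 per unit

Pre-subsidy: 677 - 0.5p = -235 + 7.5p gives p* = 114, q* = 620.
With the subsidy, sellers receive ps = pb + 56 for each unit, where pb is the price buyers pay.
Supply in terms of pb becomes qs = -235 + 7.5(pb + 56) = 185 + 7.5pb. Setting this equal to demand: 677 - 0.5pb = 185 + 7.5pb, so pb = 61.5.
Sellers receive ps = 61.5 + 56 = 117.5; q' = 677 − 0.5·61.5 = 646.25.
Buyers' price falls by p* − pb = 114 − 61.5 = 52.5; sellers' price rises by ps − p* = 117.5 − 114 = 3.5.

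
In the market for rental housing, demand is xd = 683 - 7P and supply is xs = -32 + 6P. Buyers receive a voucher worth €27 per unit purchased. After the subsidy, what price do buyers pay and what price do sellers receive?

Buyers pay 553/13; sellers receive 904/13

Pre-subsidy: 683 - 7P = -32 + 6P gives P* = 55, x* = 298.
With the rebate, buyers effectively pay Pb = Ps − 27, where Ps is the price sellers receive.
Demand in terms of Ps becomes xd = 683 − 7(Ps − 27) = 872 - 7Ps. Setting this equal to supply: 872 - 7Ps = -32 + 6Ps, so Ps = 904/13.
Buyers pay Pb = 904/13 − 27 = 553/13; x' = -32 + 6·(904/13) = 5008/13.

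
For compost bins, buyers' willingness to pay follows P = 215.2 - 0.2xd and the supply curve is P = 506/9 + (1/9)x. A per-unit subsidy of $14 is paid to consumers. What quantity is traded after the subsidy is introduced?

x' = 556

Pre-subsidy: 215.2 - 0.2x = 506/9 + (1/9)x gives x* = 511 and P* = 113.
With the rebate, buyers effectively pay Pb = Ps − 14, where Ps is the price sellers receive.
On the curves, Pb = 215.2 - 0.2x and Ps = 506/9 + (1/9)x; the wedge Ps − Pb = 14 gives 506/9 + (1/9)x − (215.2 - 0.2x) = 14, so x' = 556.
Then Pb = 215.2 − 0.2·556 = 104 and Ps = 506/9 + (1/9)·556 = 118.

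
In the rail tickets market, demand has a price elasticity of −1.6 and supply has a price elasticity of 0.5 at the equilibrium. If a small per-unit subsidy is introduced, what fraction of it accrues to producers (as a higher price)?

For a small subsidy around the equilibrium, the benefit split depends on the relative slopes, which at a point are proportional to the elasticities.
Buyer share = εs/(εs + |εd|) = 0.5/(0.5 + 1.6) = 5/21; seller share = |εd|/(εs + |εd|) = 16/21.
So producers capture 16/21 of the subsidy.

Producer share = 16/21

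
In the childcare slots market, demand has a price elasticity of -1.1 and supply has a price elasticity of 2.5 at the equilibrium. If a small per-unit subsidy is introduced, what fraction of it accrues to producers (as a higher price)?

For a small subsidy around the equilibrium, the benefit split depends on the relative slopes, which at a point are proportional to the elasticities.
Buyer share = εs/(εs + |εd|) = 2.5/(2.5 + 1.1) = 25/36; seller share = |εd|/(εs + |εd|) = 11/36.
So producers capture 11/36 of the subsidy.

Producer share = 11/36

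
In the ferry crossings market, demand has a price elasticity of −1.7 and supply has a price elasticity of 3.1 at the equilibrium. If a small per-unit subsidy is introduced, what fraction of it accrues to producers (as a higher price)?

Producer share = 17/48

For a small subsidy around the equilibrium, the benefit split depends on the relative slopes, which at a point are proportional to the elasticities.
Buyer share = εs/(εs + |εd|) = 3.1/(3.1 + 1.7) = 31/48; seller share = |εd|/(εs + |εd|) = 17/48.
So producers capture 17/48 of the subsidy.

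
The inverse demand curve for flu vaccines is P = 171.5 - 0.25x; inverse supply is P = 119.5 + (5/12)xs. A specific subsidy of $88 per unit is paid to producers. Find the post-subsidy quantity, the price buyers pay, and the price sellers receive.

x' = 210; buyers pay $119; sellers receive $207

Pre-subsidy: 171.5 - 0.25x = 119.5 + (5/12)x gives x* = 78 and P* = 152.
With the subsidy, sellers receive Ps = Pb + 88 for each unit, where Pb is the price buyers pay.
On the curves, Pb = 171.5 - 0.25x and Ps = 119.5 + (5/12)x; the wedge Ps − Pb = 88 gives 119.5 + (5/12)x − (171.5 - 0.25x) = 88, so x' = 210.
Then Pb = 171.5 − 0.25·210 = 119 and Ps = 119.5 + (5/12)·210 = 207.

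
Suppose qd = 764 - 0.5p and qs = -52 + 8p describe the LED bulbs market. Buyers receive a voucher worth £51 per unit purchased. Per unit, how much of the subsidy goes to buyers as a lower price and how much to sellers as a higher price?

Buyers gain £48 per unit; sellers gain £3 per unit

Pre-subsidy: 764 - 0.5p = -52 + 8p gives p* = 96, q* = 716.
With the rebate, buyers effectively pay pb = ps − 51, where ps is the price sellers receive.
Demand in terms of ps becomes qd = 764 − 0.5(ps − 51) = 789.5 - 0.5ps. Setting this equal to supply: 789.5 - 0.5ps = -52 + 8ps, so ps = 99.
Buyers pay pb = 99 − 51 = 48; q' = -52 + 8·99 = 740.
Buyers' price falls by p* − pb = 96 − 48 = 48; sellers' price rises by ps − p* = 99 − 96 = 3.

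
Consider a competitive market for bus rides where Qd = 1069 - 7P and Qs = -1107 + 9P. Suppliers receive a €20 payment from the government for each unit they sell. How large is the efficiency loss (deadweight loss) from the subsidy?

Pre-subsidy: 1069 - 7P = -1107 + 9P gives P* = 136, Q* = 117.
With the subsidy, sellers receive Ps = Pb + 20 for each unit, where Pb is the price buyers pay.
Supply in terms of Pb becomes Qs = -1107 + 9(Pb + 20) = -927 + 9Pb. Setting this equal to demand: 1069 - 7Pb = -927 + 9Pb, so Pb = 124.75.
Sellers receive Ps = 124.75 + 20 = 144.75; Q' = 1069 − 7·124.75 = 195.75.
The subsidy expands output by 195.75 − 117 = 78.75 past the efficient level; on those units the gap between marginal cost and willingness to pay runs from 0 up to 20.
DWL = ½ × 20 × 78.75 = 787.5.

Deadweight loss = €787.5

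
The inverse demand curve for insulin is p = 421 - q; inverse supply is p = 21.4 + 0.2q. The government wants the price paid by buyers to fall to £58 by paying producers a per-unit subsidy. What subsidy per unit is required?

At a buyer price of 58, quantity demanded is 421 − 1·58 = 363.
Sellers supply 363 only when they receive ps = 21.4 + 0.2·363 = 94.
s = ps − pb = 94 − 58 = 36.

Required subsidy s = £36 per unit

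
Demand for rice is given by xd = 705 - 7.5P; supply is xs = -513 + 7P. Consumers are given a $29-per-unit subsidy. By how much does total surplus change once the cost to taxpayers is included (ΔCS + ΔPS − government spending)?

Pre-subsidy: 705 - 7.5P = -513 + 7P gives P* = 84, x* = 75.
With the rebate, buyers effectively pay Pb = Ps − 29, where Ps is the price sellers receive.
Demand in terms of Ps becomes xd = 705 − 7.5(Ps − 29) = 922.5 - 7.5Ps. Setting this equal to supply: 922.5 - 7.5Ps = -513 + 7Ps, so Ps = 99.
Buyers pay Pb = 99 − 29 = 70; x' = -513 + 7·99 = 180.
ΔCS = ½(75 + 180)(84 − 70) = 1785; ΔPS = ½(75 + 180)(99 − 84) = 1912.5.
Government spending = 29 × 180 = 5220.
Net change = 1785 + 1912.5 − 5220 = -1522.5. The loss equals the DWL triangle ½·29·105.

Net change in total surplus = -$1522.5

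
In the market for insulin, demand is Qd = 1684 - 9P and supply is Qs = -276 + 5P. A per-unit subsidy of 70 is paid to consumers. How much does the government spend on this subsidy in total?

Government cost = 45430

Pre-subsidy: 1684 - 9P = -276 + 5P gives P* = 140, Q* = 424.
With the rebate, buyers effectively pay Pb = Ps − 70, where Ps is the price sellers receive.
Demand in terms of Ps becomes Qd = 1684 − 9(Ps − 70) = 2314 - 9Ps. Setting this equal to supply: 2314 - 9Ps = -276 + 5Ps, so Ps = 185.
Buyers pay Pb = 185 − 70 = 115; Q' = -276 + 5·185 = 649.
Government outlay = subsidy × quantity = 70 × 649 = 45430.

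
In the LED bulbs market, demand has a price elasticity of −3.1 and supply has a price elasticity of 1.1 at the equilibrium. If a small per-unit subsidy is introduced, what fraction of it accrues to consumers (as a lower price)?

For a small subsidy around the equilibrium, the benefit split depends on the relative slopes, which at a point are proportional to the elasticities.
Buyer share = εs/(εs + |εd|) = 1.1/(1.1 + 3.1) = 11/42; seller share = |εd|/(εs + |εd|) = 31/42.

Consumer share = 11/42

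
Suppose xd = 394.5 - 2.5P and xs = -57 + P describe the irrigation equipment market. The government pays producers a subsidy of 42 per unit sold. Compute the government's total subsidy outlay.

Pre-subsidy: 394.5 - 2.5P = -57 + P gives P* = 129, x* = 72.
With the subsidy, sellers receive Ps = Pb + 42 for each unit, where Pb is the price buyers pay.
Supply in terms of Pb becomes xs = -57 + 1(Pb + 42) = -15 + Pb. Setting this equal to demand: 394.5 - 2.5Pb = -15 + Pb, so Pb = 117.
Sellers receive Ps = 117 + 42 = 159; x' = 394.5 − 2.5·117 = 102.
Government outlay = subsidy × quantity = 42 × 102 = 4284.

Government cost = 4284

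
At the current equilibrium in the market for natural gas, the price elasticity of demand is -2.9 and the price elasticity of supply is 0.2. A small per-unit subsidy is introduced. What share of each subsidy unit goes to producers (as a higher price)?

Producer share = 29/31

For a small subsidy around the equilibrium, the benefit split depends on the relative slopes, which at a point are proportional to the elasticities.
Buyer share = εs/(εs + |εd|) = 0.2/(0.2 + 2.9) = 2/31; seller share = |εd|/(εs + |εd|) = 29/31.
So producers capture 29/31 of the subsidy.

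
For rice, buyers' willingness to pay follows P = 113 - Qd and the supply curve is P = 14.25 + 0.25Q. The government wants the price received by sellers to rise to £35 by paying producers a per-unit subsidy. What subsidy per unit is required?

Required subsidy s = £5 per unit

At a seller price of 35, quantity supplied is -57 + 4·35 = 83.
Buyers absorb 83 only when they pay Pb = 113 − 1·83 = 30.
s = Ps − Pb = 35 − 30 = 5.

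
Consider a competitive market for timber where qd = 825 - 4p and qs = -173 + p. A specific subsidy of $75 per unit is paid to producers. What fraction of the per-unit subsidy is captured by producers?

Producer share = 0.8

Pre-subsidy: 825 - 4p = -173 + p gives p* = 199.6, q* = 26.6.
With the subsidy, sellers receive ps = pb + 75 for each unit, where pb is the price buyers pay.
Supply in terms of pb becomes qs = -173 + 1(pb + 75) = -98 + pb. Setting this equal to demand: 825 - 4pb = -98 + pb, so pb = 184.6.
Sellers receive ps = 184.6 + 75 = 259.6; q' = 825 − 4·184.6 = 86.6.
Buyers' price falls by p* − pb = 199.6 − 184.6 = 15; sellers' price rises by ps − p* = 259.6 − 199.6 = 60.
So producers capture 60/75 = 0.8 of each unit of subsidy.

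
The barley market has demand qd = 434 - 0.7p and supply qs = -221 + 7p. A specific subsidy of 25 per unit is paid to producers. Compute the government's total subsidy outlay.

Pre-subsidy: 434 - 0.7p = -221 + 7p gives p* = 6550/77, q* = 4119/11.
With the subsidy, sellers receive ps = pb + 25 for each unit, where pb is the price buyers pay.
Supply in terms of pb becomes qs = -221 + 7(pb + 25) = -46 + 7pb. Setting this equal to demand: 434 - 0.7pb = -46 + 7pb, so pb = 4800/77.
Sellers receive ps = 4800/77 + 25 = 6725/77; q' = 434 − 0.7·(4800/77) = 4294/11.
Government outlay = subsidy × quantity = 25 × 4294/11 = 107350/11.

Government cost = 107350/11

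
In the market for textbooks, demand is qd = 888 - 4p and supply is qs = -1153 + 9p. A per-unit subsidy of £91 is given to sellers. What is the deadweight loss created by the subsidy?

Deadweight loss = £11466

Pre-subsidy: 888 - 4p = -1153 + 9p gives p* = 157, q* = 260.
With the subsidy, sellers receive ps = pb + 91 for each unit, where pb is the price buyers pay.
Supply in terms of pb becomes qs = -1153 + 9(pb + 91) = -334 + 9pb. Setting this equal to demand: 888 - 4pb = -334 + 9pb, so pb = 94.
Sellers receive ps = 94 + 91 = 185; q' = 888 − 4·94 = 512.
The subsidy expands output by 512 − 260 = 252 past the efficient level; on those units the gap between marginal cost and willingness to pay runs from 0 up to 91.
DWL = ½ × 91 × 252 = 11466.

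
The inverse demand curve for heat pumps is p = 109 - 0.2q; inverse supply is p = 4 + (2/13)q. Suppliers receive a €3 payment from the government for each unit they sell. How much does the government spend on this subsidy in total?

Pre-subsidy: 109 - 0.2q = 4 + (2/13)q gives q* = 6825/23 and p* = 1142/23.
With the subsidy, sellers receive ps = pb + 3 for each unit, where pb is the price buyers pay.
On the curves, pb = 109 - 0.2q and ps = 4 + (2/13)q; the wedge ps − pb = 3 gives 4 + (2/13)q − (109 - 0.2q) = 3, so q' = 7020/23.
Then pb = 109 − 0.2·(7020/23) = 1103/23 and ps = 4 + (2/13)·(7020/23) = 1172/23.
Government outlay = subsidy × quantity = 3 × 7020/23 = 21060/23.

Government cost = 21060/23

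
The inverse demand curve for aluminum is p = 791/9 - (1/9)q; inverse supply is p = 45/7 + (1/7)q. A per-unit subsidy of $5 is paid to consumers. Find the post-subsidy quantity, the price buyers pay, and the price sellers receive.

q' = 340.4375; buyers pay $50.0625; sellers receive $55.0625

Pre-subsidy: 791/9 - (1/9)q = 45/7 + (1/7)q gives q* = 320.75 and p* = 52.25.
With the rebate, buyers effectively pay pb = ps − 5, where ps is the price sellers receive.
On the curves, pb = 791/9 - (1/9)q and ps = 45/7 + (1/7)q; the wedge ps − pb = 5 gives 45/7 + (1/7)q − (791/9 - (1/9)q) = 5, so q' = 340.4375.
Then pb = 791/9 − (1/9)·340.4375 = 50.0625 and ps = 45/7 + (1/7)·340.4375 = 55.0625.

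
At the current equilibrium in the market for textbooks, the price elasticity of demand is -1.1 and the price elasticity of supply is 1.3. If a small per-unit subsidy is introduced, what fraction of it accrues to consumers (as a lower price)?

For a small subsidy around the equilibrium, the benefit split depends on the relative slopes, which at a point are proportional to the elasticities.
Buyer share = εs/(εs + |εd|) = 1.3/(1.3 + 1.1) = 13/24; seller share = |εd|/(εs + |εd|) = 11/24.

Consumer share = 13/24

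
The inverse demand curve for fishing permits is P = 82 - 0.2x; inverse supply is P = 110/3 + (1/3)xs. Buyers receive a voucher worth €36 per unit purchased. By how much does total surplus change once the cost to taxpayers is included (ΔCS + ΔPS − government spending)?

Net change in total surplus = -€1215

Pre-subsidy: 82 - 0.2x = 110/3 + (1/3)x gives x* = 85 and P* = 65.
With the rebate, buyers effectively pay Pb = Ps − 36, where Ps is the price sellers receive.
On the curves, Pb = 82 - 0.2x and Ps = 110/3 + (1/3)x; the wedge Ps − Pb = 36 gives 110/3 + (1/3)x − (82 - 0.2x) = 36, so x' = 152.5.
Then Pb = 82 − 0.2·152.5 = 51.5 and Ps = 110/3 + (1/3)·152.5 = 87.5.
ΔCS = ½(85 + 152.5)(65 − 51.5) = 1603.125; ΔPS = ½(85 + 152.5)(87.5 − 65) = 2671.875.
Government spending = 36 × 152.5 = 5490.
Net change = 1603.125 + 2671.875 − 5490 = -1215. The loss equals the DWL triangle ½·36·67.5.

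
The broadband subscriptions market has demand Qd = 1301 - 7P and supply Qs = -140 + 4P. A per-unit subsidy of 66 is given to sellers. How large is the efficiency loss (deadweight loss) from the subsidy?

Pre-subsidy: 1301 - 7P = -140 + 4P gives P* = 131, Q* = 384.
With the subsidy, sellers receive Ps = Pb + 66 for each unit, where Pb is the price buyers pay.
Supply in terms of Pb becomes Qs = -140 + 4(Pb + 66) = 124 + 4Pb. Setting this equal to demand: 1301 - 7Pb = 124 + 4Pb, so Pb = 107.
Sellers receive Ps = 107 + 66 = 173; Q' = 1301 − 7·107 = 552.
The subsidy expands output by 552 − 384 = 168 past the efficient level; on those units the gap between marginal cost and willingness to pay runs from 0 up to 66.
DWL = ½ × 66 × 168 = 5544.

Deadweight loss = 5544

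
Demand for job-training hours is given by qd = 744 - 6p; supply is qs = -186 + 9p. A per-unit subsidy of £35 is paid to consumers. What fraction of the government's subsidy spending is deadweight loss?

Pre-subsidy: 744 - 6p = -186 + 9p gives p* = 62, q* = 372.
With the rebate, buyers effectively pay pb = ps − 35, where ps is the price sellers receive.
Demand in terms of ps becomes qd = 744 − 6(ps − 35) = 954 - 6ps. Setting this equal to supply: 954 - 6ps = -186 + 9ps, so ps = 76.
Buyers pay pb = 76 − 35 = 41; q' = -186 + 9·76 = 498.
ΔCS = ½(372 + 498)(62 − 41) = 9135; ΔPS = ½(372 + 498)(76 − 62) = 6090.
Government spending = 35 × 498 = 17430.
DWL = ½ × 35 × (498 − 372) = 2205; fraction = 2205 / 17430 = 21/166.

DWL / government spending = 21/166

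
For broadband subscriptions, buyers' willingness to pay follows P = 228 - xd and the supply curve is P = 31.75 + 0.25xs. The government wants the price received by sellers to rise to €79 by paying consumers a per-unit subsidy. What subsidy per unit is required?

At a seller price of 79, quantity supplied is -127 + 4·79 = 189.
Buyers absorb 189 only when they pay Pb = 228 − 1·189 = 39.
s = Ps − Pb = 79 − 39 = 40.

Required subsidy s = €40 per unit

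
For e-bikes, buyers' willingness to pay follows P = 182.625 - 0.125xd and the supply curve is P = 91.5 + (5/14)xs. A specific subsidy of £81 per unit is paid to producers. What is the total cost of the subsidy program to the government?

Pre-subsidy: 182.625 - 0.125x = 91.5 + (5/14)x gives x* = 189 and P* = 159.
With the subsidy, sellers receive Ps = Pb + 81 for each unit, where Pb is the price buyers pay.
On the curves, Pb = 182.625 - 0.125x and Ps = 91.5 + (5/14)x; the wedge Ps − Pb = 81 gives 91.5 + (5/14)x − (182.625 - 0.125x) = 81, so x' = 357.
Then Pb = 182.625 − 0.125·357 = 138 and Ps = 91.5 + (5/14)·357 = 219.
Government outlay = subsidy × quantity = 81 × 357 = 28917.

Government cost = £28917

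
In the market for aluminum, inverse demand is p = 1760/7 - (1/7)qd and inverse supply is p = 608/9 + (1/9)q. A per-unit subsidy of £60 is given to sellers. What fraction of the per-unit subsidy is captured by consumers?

Consumer share = 0.5625

Pre-subsidy: 1760/7 - (1/7)q = 608/9 + (1/9)q gives q* = 724 and p* = 148.
With the subsidy, sellers receive ps = pb + 60 for each unit, where pb is the price buyers pay.
On the curves, pb = 1760/7 - (1/7)q and ps = 608/9 + (1/9)q; the wedge ps − pb = 60 gives 608/9 + (1/9)q − (1760/7 - (1/7)q) = 60, so q' = 960.25.
Then pb = 1760/7 − (1/7)·960.25 = 114.25 and ps = 608/9 + (1/9)·960.25 = 174.25.
Buyers' price falls by p* − pb = 148 − 114.25 = 33.75; sellers' price rises by ps − p* = 174.25 − 148 = 26.25.
So consumers capture 33.75/60 = 0.5625 of each unit of subsidy.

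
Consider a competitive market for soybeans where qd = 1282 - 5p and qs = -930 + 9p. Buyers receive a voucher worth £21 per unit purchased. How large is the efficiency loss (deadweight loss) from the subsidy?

Deadweight loss = £708.75

Pre-subsidy: 1282 - 5p = -930 + 9p gives p* = 158, q* = 492.
With the rebate, buyers effectively pay pb = ps − 21, where ps is the price sellers receive.
Demand in terms of ps becomes qd = 1282 − 5(ps − 21) = 1387 - 5ps. Setting this equal to supply: 1387 - 5ps = -930 + 9ps, so ps = 165.5.
Buyers pay pb = 165.5 − 21 = 144.5; q' = -930 + 9·165.5 = 559.5.
The subsidy expands output by 559.5 − 492 = 67.5 past the efficient level; on those units the gap between marginal cost and willingness to pay runs from 0 up to 21.
DWL = ½ × 21 × 67.5 = 708.75.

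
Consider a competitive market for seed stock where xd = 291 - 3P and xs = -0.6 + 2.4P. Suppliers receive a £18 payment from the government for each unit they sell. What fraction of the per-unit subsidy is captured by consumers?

Consumer share = 4/9

Pre-subsidy: 291 - 3P = -0.6 + 2.4P gives P* = 54, x* = 129.
With the subsidy, sellers receive Ps = Pb + 18 for each unit, where Pb is the price buyers pay.
Supply in terms of Pb becomes xs = -0.6 + 2.4(Pb + 18) = 42.6 + 2.4Pb. Setting this equal to demand: 291 - 3Pb = 42.6 + 2.4Pb, so Pb = 46.
Sellers receive Ps = 46 + 18 = 64; x' = 291 − 3·46 = 153.
Buyers' price falls by P* − Pb = 54 − 46 = 8; sellers' price rises by Ps − P* = 64 − 54 = 10.
So consumers capture 8/18 = 4/9 of each unit of subsidy.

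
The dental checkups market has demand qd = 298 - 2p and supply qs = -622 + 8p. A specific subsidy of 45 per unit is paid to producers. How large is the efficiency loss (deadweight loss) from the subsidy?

Pre-subsidy: 298 - 2p = -622 + 8p gives p* = 92, q* = 114.
With the subsidy, sellers receive ps = pb + 45 for each unit, where pb is the price buyers pay.
Supply in terms of pb becomes qs = -622 + 8(pb + 45) = -262 + 8pb. Setting this equal to demand: 298 - 2pb = -262 + 8pb, so pb = 56.
Sellers receive ps = 56 + 45 = 101; q' = 298 − 2·56 = 186.
The subsidy expands output by 186 − 114 = 72 past the efficient level; on those units the gap between marginal cost and willingness to pay runs from 0 up to 45.
DWL = ½ × 45 × 72 = 1620.

Deadweight loss = 1620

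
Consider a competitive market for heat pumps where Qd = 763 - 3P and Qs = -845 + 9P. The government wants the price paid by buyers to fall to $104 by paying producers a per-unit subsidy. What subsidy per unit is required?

At a buyer price of 104, quantity demanded is 763 − 3·104 = 451.
Sellers supply 451 only when they receive Ps with -845 + 9·Ps = 451, i.e. Ps = 144.
s = Ps − Pb = 144 − 104 = 40.

Required subsidy s = $40 per unit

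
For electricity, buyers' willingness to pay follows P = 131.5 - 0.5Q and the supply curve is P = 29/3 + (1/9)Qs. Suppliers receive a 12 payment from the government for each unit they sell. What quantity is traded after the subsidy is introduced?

Q' = 219

Pre-subsidy: 131.5 - 0.5Q = 29/3 + (1/9)Q gives Q* = 2193/11 and P* = 350/11.
With the subsidy, sellers receive Ps = Pb + 12 for each unit, where Pb is the price buyers pay.
On the curves, Pb = 131.5 - 0.5Q and Ps = 29/3 + (1/9)Q; the wedge Ps − Pb = 12 gives 29/3 + (1/9)Q − (131.5 - 0.5Q) = 12, so Q' = 219.
Then Pb = 131.5 − 0.5·219 = 22 and Ps = 29/3 + (1/9)·219 = 34.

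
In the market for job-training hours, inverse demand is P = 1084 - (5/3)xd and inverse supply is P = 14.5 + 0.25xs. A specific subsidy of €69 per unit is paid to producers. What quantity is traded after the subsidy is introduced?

x' = 594

Pre-subsidy: 1084 - (5/3)x = 14.5 + 0.25x gives x* = 558 and P* = 154.
With the subsidy, sellers receive Ps = Pb + 69 for each unit, where Pb is the price buyers pay.
On the curves, Pb = 1084 - (5/3)x and Ps = 14.5 + 0.25x; the wedge Ps − Pb = 69 gives 14.5 + 0.25x − (1084 - (5/3)x) = 69, so x' = 594.
Then Pb = 1084 − (5/3)·594 = 94 and Ps = 14.5 + 0.25·594 = 163.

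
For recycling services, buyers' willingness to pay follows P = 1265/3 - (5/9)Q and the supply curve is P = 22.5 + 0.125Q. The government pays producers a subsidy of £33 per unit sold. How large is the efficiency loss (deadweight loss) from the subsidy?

Pre-subsidy: 1265/3 - (5/9)Q = 22.5 + 0.125Q gives Q* = 28740/49 and P* = 4695/49.
With the subsidy, sellers receive Ps = Pb + 33 for each unit, where Pb is the price buyers pay.
On the curves, Pb = 1265/3 - (5/9)Q and Ps = 22.5 + 0.125Q; the wedge Ps − Pb = 33 gives 22.5 + 0.125Q − (1265/3 - (5/9)Q) = 33, so Q' = 31116/49.
Then Pb = 1265/3 − (5/9)·(31116/49) = 3375/49 and Ps = 22.5 + 0.125·(31116/49) = 4992/49.
The subsidy expands output by 31116/49 − 28740/49 = 2376/49 past the efficient level; on those units the gap between marginal cost and willingness to pay runs from 0 up to 33.
DWL = ½ × 33 × 2376/49 = 39204/49.

Deadweight loss = 39204/49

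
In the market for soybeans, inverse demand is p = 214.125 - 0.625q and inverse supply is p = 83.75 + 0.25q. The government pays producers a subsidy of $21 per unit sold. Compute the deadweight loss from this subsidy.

Deadweight loss = $252

Pre-subsidy: 214.125 - 0.625q = 83.75 + 0.25q gives q* = 149 and p* = 121.
With the subsidy, sellers receive ps = pb + 21 for each unit, where pb is the price buyers pay.
On the curves, pb = 214.125 - 0.625q and ps = 83.75 + 0.25q; the wedge ps − pb = 21 gives 83.75 + 0.25q − (214.125 - 0.625q) = 21, so q' = 173.
Then pb = 214.125 − 0.625·173 = 106 and ps = 83.75 + 0.25·173 = 127.
The subsidy expands output by 173 − 149 = 24 past the efficient level; on those units the gap between marginal cost and willingness to pay runs from 0 up to 21.
DWL = ½ × 21 × 24 = 252.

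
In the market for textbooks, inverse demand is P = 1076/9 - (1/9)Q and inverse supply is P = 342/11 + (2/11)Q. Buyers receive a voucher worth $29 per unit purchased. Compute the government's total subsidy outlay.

Government cost = $11629

Pre-subsidy: 1076/9 - (1/9)Q = 342/11 + (2/11)Q gives Q* = 302 and P* = 86.
With the rebate, buyers effectively pay Pb = Ps − 29, where Ps is the price sellers receive.
On the curves, Pb = 1076/9 - (1/9)Q and Ps = 342/11 + (2/11)Q; the wedge Ps − Pb = 29 gives 342/11 + (2/11)Q − (1076/9 - (1/9)Q) = 29, so Q' = 401.
Then Pb = 1076/9 − (1/9)·401 = 75 and Ps = 342/11 + (2/11)·401 = 104.
Government outlay = subsidy × quantity = 29 × 401 = 11629.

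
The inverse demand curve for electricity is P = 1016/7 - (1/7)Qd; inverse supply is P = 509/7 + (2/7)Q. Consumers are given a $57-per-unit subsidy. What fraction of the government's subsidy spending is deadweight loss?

DWL / government spending = 133/604

Pre-subsidy: 1016/7 - (1/7)Q = 509/7 + (2/7)Q gives Q* = 169 and P* = 121.
With the rebate, buyers effectively pay Pb = Ps − 57, where Ps is the price sellers receive.
On the curves, Pb = 1016/7 - (1/7)Q and Ps = 509/7 + (2/7)Q; the wedge Ps − Pb = 57 gives 509/7 + (2/7)Q − (1016/7 - (1/7)Q) = 57, so Q' = 302.
Then Pb = 1016/7 − (1/7)·302 = 102 and Ps = 509/7 + (2/7)·302 = 159.
ΔCS = ½(169 + 302)(121 − 102) = 4474.5; ΔPS = ½(169 + 302)(159 − 121) = 8949.
Government spending = 57 × 302 = 17214.
DWL = ½ × 57 × (302 − 169) = 3790.5; fraction = 3790.5 / 17214 = 133/604.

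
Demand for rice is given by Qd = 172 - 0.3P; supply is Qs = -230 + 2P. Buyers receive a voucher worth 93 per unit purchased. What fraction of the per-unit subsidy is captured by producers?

Pre-subsidy: 172 - 0.3P = -230 + 2P gives P* = 4020/23, Q* = 2750/23.
With the rebate, buyers effectively pay Pb = Ps − 93, where Ps is the price sellers receive.
Demand in terms of Ps becomes Qd = 172 − 0.3(Ps − 93) = 199.9 - 0.3Ps. Setting this equal to supply: 199.9 - 0.3Ps = -230 + 2Ps, so Ps = 4299/23.
Buyers pay Pb = 4299/23 − 93 = 2160/23; Q' = -230 + 2·(4299/23) = 3308/23.
Buyers' price falls by P* − Pb = 4020/23 − 2160/23 = 1860/23; sellers' price rises by Ps − P* = 4299/23 − 4020/23 = 279/23.
So producers capture (279/23)/93 = 3/23 of each unit of subsidy.

Producer share = 3/23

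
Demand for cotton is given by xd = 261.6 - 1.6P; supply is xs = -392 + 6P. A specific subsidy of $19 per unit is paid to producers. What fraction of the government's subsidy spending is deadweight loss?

DWL / government spending = 3/37

Pre-subsidy: 261.6 - 1.6P = -392 + 6P gives P* = 86, x* = 124.
With the subsidy, sellers receive Ps = Pb + 19 for each unit, where Pb is the price buyers pay.
Supply in terms of Pb becomes xs = -392 + 6(Pb + 19) = -278 + 6Pb. Setting this equal to demand: 261.6 - 1.6Pb = -278 + 6Pb, so Pb = 71.
Sellers receive Ps = 71 + 19 = 90; x' = 261.6 − 1.6·71 = 148.
ΔCS = ½(124 + 148)(86 − 71) = 2040; ΔPS = ½(124 + 148)(90 − 86) = 544.
Government spending = 19 × 148 = 2812.
DWL = ½ × 19 × (148 − 124) = 228; fraction = 228 / 2812 = 3/37.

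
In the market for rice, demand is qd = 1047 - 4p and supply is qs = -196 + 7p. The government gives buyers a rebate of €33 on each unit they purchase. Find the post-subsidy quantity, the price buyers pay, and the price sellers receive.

q' = 679; buyers pay €92; sellers receive €125

Pre-subsidy: 1047 - 4p = -196 + 7p gives p* = 113, q* = 595.
With the rebate, buyers effectively pay pb = ps − 33, where ps is the price sellers receive.
Demand in terms of ps becomes qd = 1047 − 4(ps − 33) = 1179 - 4ps. Setting this equal to supply: 1179 - 4ps = -196 + 7ps, so ps = 125.
Buyers pay pb = 125 − 33 = 92; q' = -196 + 7·125 = 679.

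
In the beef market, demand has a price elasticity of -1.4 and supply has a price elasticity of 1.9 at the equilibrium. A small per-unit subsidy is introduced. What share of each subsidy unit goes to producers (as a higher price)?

Producer share = 14/33

For a small subsidy around the equilibrium, the benefit split depends on the relative slopes, which at a point are proportional to the elasticities.
Buyer share = εs/(εs + |εd|) = 1.9/(1.9 + 1.4) = 19/33; seller share = |εd|/(εs + |εd|) = 14/33.
So producers capture 14/33 of the subsidy.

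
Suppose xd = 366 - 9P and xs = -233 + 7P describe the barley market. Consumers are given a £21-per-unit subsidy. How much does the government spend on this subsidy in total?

Pre-subsidy: 366 - 9P = -233 + 7P gives P* = 37.4375, x* = 29.0625.
With the rebate, buyers effectively pay Pb = Ps − 21, where Ps is the price sellers receive.
Demand in terms of Ps becomes xd = 366 − 9(Ps − 21) = 555 - 9Ps. Setting this equal to supply: 555 - 9Ps = -233 + 7Ps, so Ps = 49.25.
Buyers pay Pb = 49.25 − 21 = 28.25; x' = -233 + 7·49.25 = 111.75.
Government outlay = subsidy × quantity = 21 × 111.75 = 2346.75.

Government cost = £2346.75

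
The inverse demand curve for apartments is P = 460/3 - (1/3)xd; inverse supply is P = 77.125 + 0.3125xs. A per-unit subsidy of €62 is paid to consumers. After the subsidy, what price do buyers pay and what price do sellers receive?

Buyers pay €82; sellers receive €144

Pre-subsidy: 460/3 - (1/3)x = 77.125 + 0.3125x gives x* = 118 and P* = 114.
With the rebate, buyers effectively pay Pb = Ps − 62, where Ps is the price sellers receive.
On the curves, Pb = 460/3 - (1/3)x and Ps = 77.125 + 0.3125x; the wedge Ps − Pb = 62 gives 77.125 + 0.3125x − (460/3 - (1/3)x) = 62, so x' = 214.
Then Pb = 460/3 − (1/3)·214 = 82 and Ps = 77.125 + 0.3125·214 = 144.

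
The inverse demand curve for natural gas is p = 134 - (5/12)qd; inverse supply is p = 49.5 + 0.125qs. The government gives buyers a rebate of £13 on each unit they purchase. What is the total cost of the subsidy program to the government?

Pre-subsidy: 134 - (5/12)q = 49.5 + 0.125q gives q* = 156 and p* = 69.
With the rebate, buyers effectively pay pb = ps − 13, where ps is the price sellers receive.
On the curves, pb = 134 - (5/12)q and ps = 49.5 + 0.125q; the wedge ps − pb = 13 gives 49.5 + 0.125q − (134 - (5/12)q) = 13, so q' = 180.
Then pb = 134 − (5/12)·180 = 59 and ps = 49.5 + 0.125·180 = 72.
Government outlay = subsidy × quantity = 13 × 180 = 2340.

Government cost = £2340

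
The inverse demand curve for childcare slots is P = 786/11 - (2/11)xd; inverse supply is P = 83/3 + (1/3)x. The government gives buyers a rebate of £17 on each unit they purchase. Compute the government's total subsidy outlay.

Pre-subsidy: 786/11 - (2/11)x = 83/3 + (1/3)x gives x* = 85 and P* = 56.
With the rebate, buyers effectively pay Pb = Ps − 17, where Ps is the price sellers receive.
On the curves, Pb = 786/11 - (2/11)x and Ps = 83/3 + (1/3)x; the wedge Ps − Pb = 17 gives 83/3 + (1/3)x − (786/11 - (2/11)x) = 17, so x' = 118.
Then Pb = 786/11 − (2/11)·118 = 50 and Ps = 83/3 + (1/3)·118 = 67.
Government outlay = subsidy × quantity = 17 × 118 = 2006.

Government cost = £2006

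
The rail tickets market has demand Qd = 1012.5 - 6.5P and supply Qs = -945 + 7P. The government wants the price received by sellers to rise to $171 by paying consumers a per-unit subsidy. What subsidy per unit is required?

Required subsidy s = $54 per unit

At a seller price of 171, quantity supplied is -945 + 7·171 = 252.
Buyers absorb 252 only when they pay Pb with 1012.5 − 6.5·Pb = 252, i.e. Pb = 117.
s = Ps − Pb = 171 − 117 = 54.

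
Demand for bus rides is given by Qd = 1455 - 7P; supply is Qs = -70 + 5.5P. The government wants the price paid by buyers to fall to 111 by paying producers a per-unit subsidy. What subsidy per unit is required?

Required subsidy s = 25 per unit

At a buyer price of 111, quantity demanded is 1455 − 7·111 = 678.
Sellers supply 678 only when they receive Ps with -70 + 5.5·Ps = 678, i.e. Ps = 136.
s = Ps − Pb = 136 − 111 = 25.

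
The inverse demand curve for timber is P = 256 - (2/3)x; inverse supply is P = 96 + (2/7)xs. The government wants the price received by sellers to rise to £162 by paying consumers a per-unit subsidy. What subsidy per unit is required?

At a seller price of 162, quantity supplied is -336 + 3.5·162 = 231.
Buyers absorb 231 only when they pay Pb = 256 − (2/3)·231 = 102.
s = Ps − Pb = 162 − 102 = 60.

Required subsidy s = £60 per unit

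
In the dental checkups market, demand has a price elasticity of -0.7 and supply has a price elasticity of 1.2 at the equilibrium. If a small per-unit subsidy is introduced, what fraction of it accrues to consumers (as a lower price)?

For a small subsidy around the equilibrium, the benefit split depends on the relative slopes, which at a point are proportional to the elasticities.
Buyer share = εs/(εs + |εd|) = 1.2/(1.2 + 0.7) = 12/19; seller share = |εd|/(εs + |εd|) = 7/19.

Consumer share = 12/19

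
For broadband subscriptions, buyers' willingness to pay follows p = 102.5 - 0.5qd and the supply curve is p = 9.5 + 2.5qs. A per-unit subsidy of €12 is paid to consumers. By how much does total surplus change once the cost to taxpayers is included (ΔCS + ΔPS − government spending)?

Net change in total surplus = -€24

Pre-subsidy: 102.5 - 0.5q = 9.5 + 2.5q gives q* = 31 and p* = 87.
With the rebate, buyers effectively pay pb = ps − 12, where ps is the price sellers receive.
On the curves, pb = 102.5 - 0.5q and ps = 9.5 + 2.5q; the wedge ps − pb = 12 gives 9.5 + 2.5q − (102.5 - 0.5q) = 12, so q' = 35.
Then pb = 102.5 − 0.5·35 = 85 and ps = 9.5 + 2.5·35 = 97.
ΔCS = ½(31 + 35)(87 − 85) = 66; ΔPS = ½(31 + 35)(97 − 87) = 330.
Government spending = 12 × 35 = 420.
Net change = 66 + 330 − 420 = -24. The loss equals the DWL triangle ½·12·4.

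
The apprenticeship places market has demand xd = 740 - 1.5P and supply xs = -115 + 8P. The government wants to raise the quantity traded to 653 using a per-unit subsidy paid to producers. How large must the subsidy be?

Required subsidy s = 38 per unit

At x = 653, invert demand for the buyer price: Pb = (740 − 653)/1.5 = 58; invert supply for the seller price: Ps = (653 − (-115))/8 = 96.
The subsidy must fill the gap: s = Ps − Pb = 96 − 58 = 38.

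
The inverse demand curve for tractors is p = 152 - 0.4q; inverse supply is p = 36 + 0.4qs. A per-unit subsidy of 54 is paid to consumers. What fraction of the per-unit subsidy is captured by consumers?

Pre-subsidy: 152 - 0.4q = 36 + 0.4q gives q* = 145 and p* = 94.
With the rebate, buyers effectively pay pb = ps − 54, where ps is the price sellers receive.
On the curves, pb = 152 - 0.4q and ps = 36 + 0.4q; the wedge ps − pb = 54 gives 36 + 0.4q − (152 - 0.4q) = 54, so q' = 212.5.
Then pb = 152 − 0.4·212.5 = 67 and ps = 36 + 0.4·212.5 = 121.
Buyers' price falls by p* − pb = 94 − 67 = 27; sellers' price rises by ps − p* = 121 − 94 = 27.
So consumers capture 27/54 = 0.5 of each unit of subsidy.

Consumer share = 0.5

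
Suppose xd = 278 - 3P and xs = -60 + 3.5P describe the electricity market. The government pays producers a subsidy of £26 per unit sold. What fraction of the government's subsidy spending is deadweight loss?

Pre-subsidy: 278 - 3P = -60 + 3.5P gives P* = 52, x* = 122.
With the subsidy, sellers receive Ps = Pb + 26 for each unit, where Pb is the price buyers pay.
Supply in terms of Pb becomes xs = -60 + 3.5(Pb + 26) = 31 + 3.5Pb. Setting this equal to demand: 278 - 3Pb = 31 + 3.5Pb, so Pb = 38.
Sellers receive Ps = 38 + 26 = 64; x' = 278 − 3·38 = 164.
ΔCS = ½(122 + 164)(52 − 38) = 2002; ΔPS = ½(122 + 164)(64 − 52) = 1716.
Government spending = 26 × 164 = 4264.
DWL = ½ × 26 × (164 − 122) = 546; fraction = 546 / 4264 = 21/164.

DWL / government spending = 21/164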